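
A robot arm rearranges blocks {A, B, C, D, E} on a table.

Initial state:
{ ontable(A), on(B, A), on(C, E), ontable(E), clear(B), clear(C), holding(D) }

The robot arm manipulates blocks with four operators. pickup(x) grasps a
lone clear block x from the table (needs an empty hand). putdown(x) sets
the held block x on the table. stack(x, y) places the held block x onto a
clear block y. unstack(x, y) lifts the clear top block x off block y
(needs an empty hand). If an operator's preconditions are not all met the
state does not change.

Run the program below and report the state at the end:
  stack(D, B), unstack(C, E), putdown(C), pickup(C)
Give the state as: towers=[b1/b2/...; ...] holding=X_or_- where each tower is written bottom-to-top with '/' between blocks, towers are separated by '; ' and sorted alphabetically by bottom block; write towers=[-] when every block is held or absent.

towers=[A/B/D; E] holding=C

step 1 (stack(D, B)): towers=[A/B/D; E/C] holding=-
step 2 (unstack(C, E)): towers=[A/B/D; E] holding=C
step 3 (putdown(C)): towers=[A/B/D; C; E] holding=-
step 4 (pickup(C)): towers=[A/B/D; E] holding=C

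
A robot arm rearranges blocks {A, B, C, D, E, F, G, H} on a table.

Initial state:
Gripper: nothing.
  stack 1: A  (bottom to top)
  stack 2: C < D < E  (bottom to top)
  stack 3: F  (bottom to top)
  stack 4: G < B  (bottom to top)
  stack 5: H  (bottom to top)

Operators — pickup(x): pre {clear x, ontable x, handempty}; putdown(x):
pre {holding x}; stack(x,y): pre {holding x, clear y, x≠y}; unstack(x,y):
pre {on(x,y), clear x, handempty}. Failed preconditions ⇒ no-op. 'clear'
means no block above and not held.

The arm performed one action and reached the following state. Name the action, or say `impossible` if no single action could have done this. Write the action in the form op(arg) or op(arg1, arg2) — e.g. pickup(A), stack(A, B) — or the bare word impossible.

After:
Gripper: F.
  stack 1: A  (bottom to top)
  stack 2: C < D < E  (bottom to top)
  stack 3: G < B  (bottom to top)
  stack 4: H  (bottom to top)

target: towers=[A; C/D/E; G/B; H] holding=F
         pickup(A) → towers=[C/D/E; F; G/B; H] holding=A
     unstack(E, D) → towers=[A; C/D; F; G/B; H] holding=E
         pickup(H) → towers=[A; C/D/E; F; G/B] holding=H
     unstack(B, G) → towers=[A; C/D/E; F; G; H] holding=B
         pickup(F) → towers=[A; C/D/E; G/B; H] holding=F  ← match

pickup(F)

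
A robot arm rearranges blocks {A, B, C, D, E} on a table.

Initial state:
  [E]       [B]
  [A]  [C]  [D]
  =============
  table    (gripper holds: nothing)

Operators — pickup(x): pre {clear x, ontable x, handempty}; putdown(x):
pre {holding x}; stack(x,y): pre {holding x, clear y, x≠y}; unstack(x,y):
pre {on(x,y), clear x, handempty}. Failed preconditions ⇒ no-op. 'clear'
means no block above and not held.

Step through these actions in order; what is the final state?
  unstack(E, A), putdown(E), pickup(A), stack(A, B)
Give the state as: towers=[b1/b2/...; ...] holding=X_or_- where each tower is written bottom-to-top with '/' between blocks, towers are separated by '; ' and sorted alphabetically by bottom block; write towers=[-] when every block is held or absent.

step 1 (unstack(E, A)): towers=[A; C; D/B] holding=E
step 2 (putdown(E)): towers=[A; C; D/B; E] holding=-
step 3 (pickup(A)): towers=[C; D/B; E] holding=A
step 4 (stack(A, B)): towers=[C; D/B/A; E] holding=-

towers=[C; D/B/A; E] holding=-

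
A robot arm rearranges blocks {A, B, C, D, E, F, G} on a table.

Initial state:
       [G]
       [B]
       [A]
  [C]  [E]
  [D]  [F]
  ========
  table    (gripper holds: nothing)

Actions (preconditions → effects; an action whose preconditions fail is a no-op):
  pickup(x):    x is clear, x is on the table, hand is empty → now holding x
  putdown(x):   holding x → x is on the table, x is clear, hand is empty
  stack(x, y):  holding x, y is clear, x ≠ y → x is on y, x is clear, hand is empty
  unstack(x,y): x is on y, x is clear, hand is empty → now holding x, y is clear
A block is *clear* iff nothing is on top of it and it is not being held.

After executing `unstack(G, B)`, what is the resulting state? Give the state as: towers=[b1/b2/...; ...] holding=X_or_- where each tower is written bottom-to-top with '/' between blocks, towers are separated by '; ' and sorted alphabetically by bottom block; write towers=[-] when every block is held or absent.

towers=[D/C; F/E/A/B] holding=G

before: towers=[D/C; F/E/A/B/G] holding=-
pre[unstack(G, B)]: on(G,B) yes, clear(G) yes, handempty yes
all met → apply unstack(G, B)
after:  towers=[D/C; F/E/A/B] holding=G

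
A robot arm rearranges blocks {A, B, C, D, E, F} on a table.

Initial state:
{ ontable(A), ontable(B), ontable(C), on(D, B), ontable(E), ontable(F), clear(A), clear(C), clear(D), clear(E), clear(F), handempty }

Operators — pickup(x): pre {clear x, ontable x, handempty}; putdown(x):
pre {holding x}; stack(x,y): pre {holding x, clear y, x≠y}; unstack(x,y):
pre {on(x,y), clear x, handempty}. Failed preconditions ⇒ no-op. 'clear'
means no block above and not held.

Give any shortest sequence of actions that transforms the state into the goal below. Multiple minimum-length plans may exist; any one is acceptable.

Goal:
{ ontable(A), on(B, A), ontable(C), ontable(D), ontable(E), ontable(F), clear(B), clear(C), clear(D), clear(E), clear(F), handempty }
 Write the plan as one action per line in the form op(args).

unstack(D, B)
putdown(D)
pickup(B)
stack(B, A)

step 1 (unstack(D, B)): towers=[A; B; C; E; F] holding=D
step 2 (putdown(D)): towers=[A; B; C; D; E; F] holding=-
step 3 (pickup(B)): towers=[A; C; D; E; F] holding=B
step 4 (stack(B, A)): towers=[A/B; C; D; E; F] holding=-
goal check: towers=[A/B; C; D; E; F] holding=- — reached (length 4, optimal by BFS)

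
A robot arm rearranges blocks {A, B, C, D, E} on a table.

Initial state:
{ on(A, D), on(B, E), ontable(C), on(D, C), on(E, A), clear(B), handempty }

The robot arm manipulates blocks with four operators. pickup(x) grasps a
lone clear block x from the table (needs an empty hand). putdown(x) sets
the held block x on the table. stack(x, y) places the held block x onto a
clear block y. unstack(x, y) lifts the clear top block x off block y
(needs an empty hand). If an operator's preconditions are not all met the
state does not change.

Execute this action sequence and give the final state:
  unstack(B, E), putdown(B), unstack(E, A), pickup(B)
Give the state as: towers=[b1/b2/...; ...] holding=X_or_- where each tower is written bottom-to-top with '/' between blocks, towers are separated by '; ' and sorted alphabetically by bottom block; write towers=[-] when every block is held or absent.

towers=[B; C/D/A] holding=E

step 1 (unstack(B, E)): towers=[C/D/A/E] holding=B
step 2 (putdown(B)): towers=[B; C/D/A/E] holding=-
step 3 (unstack(E, A)): towers=[B; C/D/A] holding=E
step 4 (pickup(B)) [no-op]: towers=[B; C/D/A] holding=E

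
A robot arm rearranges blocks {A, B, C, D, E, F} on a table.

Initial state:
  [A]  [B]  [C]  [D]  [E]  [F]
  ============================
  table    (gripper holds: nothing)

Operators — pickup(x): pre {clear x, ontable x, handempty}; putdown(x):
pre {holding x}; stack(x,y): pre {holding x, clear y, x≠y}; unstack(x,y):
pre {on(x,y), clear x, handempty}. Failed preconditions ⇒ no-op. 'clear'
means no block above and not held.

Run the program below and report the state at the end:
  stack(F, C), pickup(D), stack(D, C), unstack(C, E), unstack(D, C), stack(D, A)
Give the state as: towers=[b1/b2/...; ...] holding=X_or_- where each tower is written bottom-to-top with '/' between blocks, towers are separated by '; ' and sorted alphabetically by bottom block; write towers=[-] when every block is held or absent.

towers=[A/D; B; C; E; F] holding=-

step 1 (stack(F, C)) [no-op]: towers=[A; B; C; D; E; F] holding=-
step 2 (pickup(D)): towers=[A; B; C; E; F] holding=D
step 3 (stack(D, C)): towers=[A; B; C/D; E; F] holding=-
step 4 (unstack(C, E)) [no-op]: towers=[A; B; C/D; E; F] holding=-
step 5 (unstack(D, C)): towers=[A; B; C; E; F] holding=D
step 6 (stack(D, A)): towers=[A/D; B; C; E; F] holding=-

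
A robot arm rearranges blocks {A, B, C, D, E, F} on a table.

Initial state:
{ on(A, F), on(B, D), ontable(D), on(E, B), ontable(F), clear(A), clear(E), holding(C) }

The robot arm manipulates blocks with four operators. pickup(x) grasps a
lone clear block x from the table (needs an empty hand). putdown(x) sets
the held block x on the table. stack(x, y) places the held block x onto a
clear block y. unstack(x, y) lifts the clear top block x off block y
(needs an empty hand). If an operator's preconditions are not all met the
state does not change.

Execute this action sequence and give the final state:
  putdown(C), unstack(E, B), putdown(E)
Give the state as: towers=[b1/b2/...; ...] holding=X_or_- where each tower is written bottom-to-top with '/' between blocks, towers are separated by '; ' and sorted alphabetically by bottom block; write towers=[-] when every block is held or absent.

towers=[C; D/B; E; F/A] holding=-

step 1 (putdown(C)): towers=[C; D/B/E; F/A] holding=-
step 2 (unstack(E, B)): towers=[C; D/B; F/A] holding=E
step 3 (putdown(E)): towers=[C; D/B; E; F/A] holding=-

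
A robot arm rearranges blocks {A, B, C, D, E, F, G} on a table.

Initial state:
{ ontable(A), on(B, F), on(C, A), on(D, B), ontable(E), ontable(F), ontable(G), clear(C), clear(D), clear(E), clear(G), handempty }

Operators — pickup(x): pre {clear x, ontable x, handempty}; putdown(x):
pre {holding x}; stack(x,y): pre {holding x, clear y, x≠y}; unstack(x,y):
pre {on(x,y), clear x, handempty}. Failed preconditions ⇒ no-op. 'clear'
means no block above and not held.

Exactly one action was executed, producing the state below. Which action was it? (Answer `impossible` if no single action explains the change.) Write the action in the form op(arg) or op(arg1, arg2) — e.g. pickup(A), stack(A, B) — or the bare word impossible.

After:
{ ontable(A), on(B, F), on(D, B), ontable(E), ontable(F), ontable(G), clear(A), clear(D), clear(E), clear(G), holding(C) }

unstack(C, A)

target: towers=[A; E; F/B/D; G] holding=C
         pickup(G) → towers=[A/C; E; F/B/D] holding=G
     unstack(D, B) → towers=[A/C; E; F/B; G] holding=D
         pickup(E) → towers=[A/C; F/B/D; G] holding=E
     unstack(C, A) → towers=[A; E; F/B/D; G] holding=C  ← match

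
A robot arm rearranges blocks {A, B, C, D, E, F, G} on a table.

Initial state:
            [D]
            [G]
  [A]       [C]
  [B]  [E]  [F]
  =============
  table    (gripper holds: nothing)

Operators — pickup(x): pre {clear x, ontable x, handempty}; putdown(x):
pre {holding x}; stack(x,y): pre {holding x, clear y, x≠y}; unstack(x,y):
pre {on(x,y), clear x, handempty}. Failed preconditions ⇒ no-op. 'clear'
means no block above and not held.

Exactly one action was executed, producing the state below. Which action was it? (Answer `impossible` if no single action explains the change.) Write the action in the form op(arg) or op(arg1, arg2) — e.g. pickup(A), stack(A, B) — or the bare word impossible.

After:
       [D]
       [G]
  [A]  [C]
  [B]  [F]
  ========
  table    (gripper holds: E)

pickup(E)

target: towers=[B/A; F/C/G/D] holding=E
     unstack(D, G) → towers=[B/A; E; F/C/G] holding=D
     unstack(A, B) → towers=[B; E; F/C/G/D] holding=A
         pickup(E) → towers=[B/A; F/C/G/D] holding=E  ← match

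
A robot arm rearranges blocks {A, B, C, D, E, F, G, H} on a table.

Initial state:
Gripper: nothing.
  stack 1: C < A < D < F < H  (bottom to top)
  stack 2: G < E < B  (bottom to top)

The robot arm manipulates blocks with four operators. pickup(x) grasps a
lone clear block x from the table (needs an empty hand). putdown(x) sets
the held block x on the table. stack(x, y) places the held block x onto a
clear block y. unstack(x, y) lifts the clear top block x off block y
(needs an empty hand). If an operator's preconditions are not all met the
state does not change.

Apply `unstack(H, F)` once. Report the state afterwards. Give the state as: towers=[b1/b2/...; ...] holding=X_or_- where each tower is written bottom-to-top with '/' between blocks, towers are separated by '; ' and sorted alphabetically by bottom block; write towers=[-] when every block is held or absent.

towers=[C/A/D/F; G/E/B] holding=H

before: towers=[C/A/D/F/H; G/E/B] holding=-
pre[unstack(H, F)]: on(H,F) ok, clear(H) ok, handempty ok
all met → apply unstack(H, F)
after:  towers=[C/A/D/F; G/E/B] holding=H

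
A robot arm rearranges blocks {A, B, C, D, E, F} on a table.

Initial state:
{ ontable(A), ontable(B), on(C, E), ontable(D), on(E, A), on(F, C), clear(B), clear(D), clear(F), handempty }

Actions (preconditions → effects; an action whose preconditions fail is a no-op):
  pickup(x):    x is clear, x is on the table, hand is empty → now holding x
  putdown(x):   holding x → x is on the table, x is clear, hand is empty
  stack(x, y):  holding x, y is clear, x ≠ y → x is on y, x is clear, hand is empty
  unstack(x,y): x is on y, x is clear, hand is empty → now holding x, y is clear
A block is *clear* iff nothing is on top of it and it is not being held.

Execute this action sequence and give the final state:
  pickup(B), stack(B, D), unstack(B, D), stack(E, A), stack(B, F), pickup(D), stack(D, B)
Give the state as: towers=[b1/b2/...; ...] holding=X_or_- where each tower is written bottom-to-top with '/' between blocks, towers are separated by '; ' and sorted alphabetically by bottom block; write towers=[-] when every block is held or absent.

step 1 (pickup(B)): towers=[A/E/C/F; D] holding=B
step 2 (stack(B, D)): towers=[A/E/C/F; D/B] holding=-
step 3 (unstack(B, D)): towers=[A/E/C/F; D] holding=B
step 4 (stack(E, A)) [no-op]: towers=[A/E/C/F; D] holding=B
step 5 (stack(B, F)): towers=[A/E/C/F/B; D] holding=-
step 6 (pickup(D)): towers=[A/E/C/F/B] holding=D
step 7 (stack(D, B)): towers=[A/E/C/F/B/D] holding=-

towers=[A/E/C/F/B/D] holding=-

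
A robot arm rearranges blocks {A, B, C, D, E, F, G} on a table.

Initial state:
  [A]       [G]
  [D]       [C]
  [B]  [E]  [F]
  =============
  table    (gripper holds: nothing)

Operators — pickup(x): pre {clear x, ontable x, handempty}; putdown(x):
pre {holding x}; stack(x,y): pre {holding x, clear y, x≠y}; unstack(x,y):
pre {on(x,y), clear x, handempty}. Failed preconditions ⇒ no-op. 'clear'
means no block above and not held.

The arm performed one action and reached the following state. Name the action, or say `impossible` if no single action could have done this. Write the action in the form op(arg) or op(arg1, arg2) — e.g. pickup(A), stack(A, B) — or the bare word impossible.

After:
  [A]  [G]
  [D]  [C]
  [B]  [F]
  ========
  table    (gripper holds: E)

target: towers=[B/D/A; F/C/G] holding=E
     unstack(G, C) → towers=[B/D/A; E; F/C] holding=G
     unstack(A, D) → towers=[B/D; E; F/C/G] holding=A
         pickup(E) → towers=[B/D/A; F/C/G] holding=E  ← match

pickup(E)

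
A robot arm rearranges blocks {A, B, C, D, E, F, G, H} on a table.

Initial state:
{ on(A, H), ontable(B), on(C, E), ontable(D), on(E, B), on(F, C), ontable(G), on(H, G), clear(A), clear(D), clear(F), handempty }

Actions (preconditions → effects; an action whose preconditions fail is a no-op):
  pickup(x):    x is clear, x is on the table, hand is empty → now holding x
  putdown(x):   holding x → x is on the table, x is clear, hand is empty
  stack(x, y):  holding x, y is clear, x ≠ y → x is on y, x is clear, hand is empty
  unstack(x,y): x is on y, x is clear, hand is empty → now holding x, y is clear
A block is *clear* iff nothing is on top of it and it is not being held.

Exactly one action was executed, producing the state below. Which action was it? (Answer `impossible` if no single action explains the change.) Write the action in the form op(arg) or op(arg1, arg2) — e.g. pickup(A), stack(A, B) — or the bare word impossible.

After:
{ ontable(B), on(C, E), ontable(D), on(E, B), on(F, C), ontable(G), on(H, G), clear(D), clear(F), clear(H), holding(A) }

unstack(A, H)

target: towers=[B/E/C/F; D; G/H] holding=A
     unstack(A, H) → towers=[B/E/C/F; D; G/H] holding=A  ← match
     unstack(F, C) → towers=[B/E/C; D; G/H/A] holding=F
         pickup(D) → towers=[B/E/C/F; G/H/A] holding=D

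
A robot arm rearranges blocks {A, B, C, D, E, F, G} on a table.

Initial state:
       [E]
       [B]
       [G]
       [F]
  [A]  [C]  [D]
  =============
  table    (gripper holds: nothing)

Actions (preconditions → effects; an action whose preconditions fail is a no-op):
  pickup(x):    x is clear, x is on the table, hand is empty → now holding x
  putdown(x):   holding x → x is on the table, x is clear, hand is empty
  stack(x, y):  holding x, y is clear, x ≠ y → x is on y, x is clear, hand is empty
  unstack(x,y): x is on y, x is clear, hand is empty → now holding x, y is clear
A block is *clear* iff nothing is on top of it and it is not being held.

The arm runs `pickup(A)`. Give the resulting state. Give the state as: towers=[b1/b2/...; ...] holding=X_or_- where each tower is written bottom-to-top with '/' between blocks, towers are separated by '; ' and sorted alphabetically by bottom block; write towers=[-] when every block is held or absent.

before: towers=[A; C/F/G/B/E; D] holding=-
pre[pickup(A)]: clear(A) ok, ontable(A) ok, handempty ok
all met → apply pickup(A)
after:  towers=[C/F/G/B/E; D] holding=A

towers=[C/F/G/B/E; D] holding=A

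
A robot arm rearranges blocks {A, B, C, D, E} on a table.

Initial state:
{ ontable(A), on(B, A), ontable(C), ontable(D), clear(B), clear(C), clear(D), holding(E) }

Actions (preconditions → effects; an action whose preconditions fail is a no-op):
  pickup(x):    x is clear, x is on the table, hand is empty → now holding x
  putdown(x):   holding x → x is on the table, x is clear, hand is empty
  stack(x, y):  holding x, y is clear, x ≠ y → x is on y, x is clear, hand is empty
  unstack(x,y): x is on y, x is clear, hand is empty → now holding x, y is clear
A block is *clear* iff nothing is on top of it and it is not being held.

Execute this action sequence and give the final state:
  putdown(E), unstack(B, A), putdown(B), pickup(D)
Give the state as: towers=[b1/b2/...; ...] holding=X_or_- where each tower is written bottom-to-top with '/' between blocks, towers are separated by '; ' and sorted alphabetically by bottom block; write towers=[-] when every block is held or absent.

step 1 (putdown(E)): towers=[A/B; C; D; E] holding=-
step 2 (unstack(B, A)): towers=[A; C; D; E] holding=B
step 3 (putdown(B)): towers=[A; B; C; D; E] holding=-
step 4 (pickup(D)): towers=[A; B; C; E] holding=D

towers=[A; B; C; E] holding=D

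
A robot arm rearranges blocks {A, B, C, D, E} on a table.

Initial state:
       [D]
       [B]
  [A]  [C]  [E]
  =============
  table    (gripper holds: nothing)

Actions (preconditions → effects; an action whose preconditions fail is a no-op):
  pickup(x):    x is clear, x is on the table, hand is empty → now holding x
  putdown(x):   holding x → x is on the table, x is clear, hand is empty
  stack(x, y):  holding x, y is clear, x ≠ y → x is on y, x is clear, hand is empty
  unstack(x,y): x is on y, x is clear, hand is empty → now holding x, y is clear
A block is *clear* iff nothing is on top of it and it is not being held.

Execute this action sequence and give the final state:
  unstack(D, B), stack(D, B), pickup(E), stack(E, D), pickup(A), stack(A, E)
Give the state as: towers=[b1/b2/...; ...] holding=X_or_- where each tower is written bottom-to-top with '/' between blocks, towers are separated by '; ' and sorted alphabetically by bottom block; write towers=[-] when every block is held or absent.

step 1 (unstack(D, B)): towers=[A; C/B; E] holding=D
step 2 (stack(D, B)): towers=[A; C/B/D; E] holding=-
step 3 (pickup(E)): towers=[A; C/B/D] holding=E
step 4 (stack(E, D)): towers=[A; C/B/D/E] holding=-
step 5 (pickup(A)): towers=[C/B/D/E] holding=A
step 6 (stack(A, E)): towers=[C/B/D/E/A] holding=-

towers=[C/B/D/E/A] holding=-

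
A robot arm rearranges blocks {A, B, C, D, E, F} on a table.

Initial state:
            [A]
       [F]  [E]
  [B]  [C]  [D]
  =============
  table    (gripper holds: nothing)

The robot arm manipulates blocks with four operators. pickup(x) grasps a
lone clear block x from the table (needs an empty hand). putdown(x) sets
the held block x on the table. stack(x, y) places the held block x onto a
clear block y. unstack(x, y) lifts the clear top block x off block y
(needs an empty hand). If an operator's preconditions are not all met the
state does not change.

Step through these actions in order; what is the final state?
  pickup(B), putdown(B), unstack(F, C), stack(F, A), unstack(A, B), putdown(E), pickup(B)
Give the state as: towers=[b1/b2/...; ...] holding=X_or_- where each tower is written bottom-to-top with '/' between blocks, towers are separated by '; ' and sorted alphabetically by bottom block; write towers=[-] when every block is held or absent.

step 1 (pickup(B)): towers=[C/F; D/E/A] holding=B
step 2 (putdown(B)): towers=[B; C/F; D/E/A] holding=-
step 3 (unstack(F, C)): towers=[B; C; D/E/A] holding=F
step 4 (stack(F, A)): towers=[B; C; D/E/A/F] holding=-
step 5 (unstack(A, B)) [no-op]: towers=[B; C; D/E/A/F] holding=-
step 6 (putdown(E)) [no-op]: towers=[B; C; D/E/A/F] holding=-
step 7 (pickup(B)): towers=[C; D/E/A/F] holding=B

towers=[C; D/E/A/F] holding=B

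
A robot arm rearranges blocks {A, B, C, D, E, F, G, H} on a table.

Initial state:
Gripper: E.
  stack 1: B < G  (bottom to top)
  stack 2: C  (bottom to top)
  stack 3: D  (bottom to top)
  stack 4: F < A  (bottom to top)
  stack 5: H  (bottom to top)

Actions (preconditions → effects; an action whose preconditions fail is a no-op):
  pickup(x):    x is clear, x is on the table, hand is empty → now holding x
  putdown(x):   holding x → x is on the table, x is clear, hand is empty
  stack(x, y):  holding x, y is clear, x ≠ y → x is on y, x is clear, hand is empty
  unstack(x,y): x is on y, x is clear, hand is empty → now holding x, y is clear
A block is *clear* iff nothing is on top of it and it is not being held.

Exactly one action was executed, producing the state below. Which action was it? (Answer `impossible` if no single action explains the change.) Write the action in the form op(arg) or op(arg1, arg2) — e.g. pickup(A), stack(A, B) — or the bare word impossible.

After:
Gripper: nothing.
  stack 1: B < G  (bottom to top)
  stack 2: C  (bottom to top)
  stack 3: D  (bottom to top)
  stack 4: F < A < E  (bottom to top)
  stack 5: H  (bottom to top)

target: towers=[B/G; C; D; F/A/E; H] holding=-
        putdown(E) → towers=[B/G; C; D; E; F/A; H] holding=-
       stack(E, G) → towers=[B/G/E; C; D; F/A; H] holding=-
       stack(E, A) → towers=[B/G; C; D; F/A/E; H] holding=-  ← match
       stack(E, H) → towers=[B/G; C; D; F/A; H/E] holding=-
       stack(E, D) → towers=[B/G; C; D/E; F/A; H] holding=-
       stack(E, C) → towers=[B/G; C/E; D; F/A; H] holding=-

stack(E, A)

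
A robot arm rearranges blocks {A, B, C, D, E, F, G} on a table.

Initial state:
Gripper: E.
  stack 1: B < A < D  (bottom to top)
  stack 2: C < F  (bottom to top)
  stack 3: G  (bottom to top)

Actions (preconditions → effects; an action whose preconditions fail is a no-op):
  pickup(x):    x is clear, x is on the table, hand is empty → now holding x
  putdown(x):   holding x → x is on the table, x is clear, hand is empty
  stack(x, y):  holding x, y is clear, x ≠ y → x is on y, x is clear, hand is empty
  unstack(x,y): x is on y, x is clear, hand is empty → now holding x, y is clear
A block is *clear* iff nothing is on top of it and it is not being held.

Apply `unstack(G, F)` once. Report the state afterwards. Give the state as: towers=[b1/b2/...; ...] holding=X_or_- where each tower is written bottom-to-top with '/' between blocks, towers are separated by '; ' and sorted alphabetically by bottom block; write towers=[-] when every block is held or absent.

before: towers=[B/A/D; C/F; G] holding=E
pre[unstack(G, F)]: on(G,F) fail, clear(G) ok, handempty fail
on(G,F), handempty unmet → unstack(G, F) is a no-op
after:  towers=[B/A/D; C/F; G] holding=E

towers=[B/A/D; C/F; G] holding=E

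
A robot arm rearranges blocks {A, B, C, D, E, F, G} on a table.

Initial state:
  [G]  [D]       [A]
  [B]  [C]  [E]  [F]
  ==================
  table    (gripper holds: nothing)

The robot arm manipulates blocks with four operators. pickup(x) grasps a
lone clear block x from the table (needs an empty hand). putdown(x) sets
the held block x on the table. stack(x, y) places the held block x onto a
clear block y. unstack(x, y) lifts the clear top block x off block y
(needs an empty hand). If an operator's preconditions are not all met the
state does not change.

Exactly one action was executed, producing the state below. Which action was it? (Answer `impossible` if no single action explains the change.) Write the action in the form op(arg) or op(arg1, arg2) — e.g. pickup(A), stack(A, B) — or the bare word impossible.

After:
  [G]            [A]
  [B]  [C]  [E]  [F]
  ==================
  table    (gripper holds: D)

unstack(D, C)

target: towers=[B/G; C; E; F/A] holding=D
     unstack(G, B) → towers=[B; C/D; E; F/A] holding=G
     unstack(D, C) → towers=[B/G; C; E; F/A] holding=D  ← match
     unstack(A, F) → towers=[B/G; C/D; E; F] holding=A
         pickup(E) → towers=[B/G; C/D; F/A] holding=E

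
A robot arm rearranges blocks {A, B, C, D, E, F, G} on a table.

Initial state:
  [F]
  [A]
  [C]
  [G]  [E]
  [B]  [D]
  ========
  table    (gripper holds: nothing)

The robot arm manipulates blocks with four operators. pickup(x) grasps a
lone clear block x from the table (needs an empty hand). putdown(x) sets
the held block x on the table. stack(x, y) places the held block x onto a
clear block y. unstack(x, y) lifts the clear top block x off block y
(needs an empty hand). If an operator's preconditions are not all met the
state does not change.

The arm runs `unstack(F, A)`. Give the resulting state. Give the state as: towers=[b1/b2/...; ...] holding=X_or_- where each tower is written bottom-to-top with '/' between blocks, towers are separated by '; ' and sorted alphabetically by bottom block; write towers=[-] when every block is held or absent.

before: towers=[B/G/C/A/F; D/E] holding=-
pre[unstack(F, A)]: on(F,A) yes, clear(F) yes, handempty yes
all met → apply unstack(F, A)
after:  towers=[B/G/C/A; D/E] holding=F

towers=[B/G/C/A; D/E] holding=F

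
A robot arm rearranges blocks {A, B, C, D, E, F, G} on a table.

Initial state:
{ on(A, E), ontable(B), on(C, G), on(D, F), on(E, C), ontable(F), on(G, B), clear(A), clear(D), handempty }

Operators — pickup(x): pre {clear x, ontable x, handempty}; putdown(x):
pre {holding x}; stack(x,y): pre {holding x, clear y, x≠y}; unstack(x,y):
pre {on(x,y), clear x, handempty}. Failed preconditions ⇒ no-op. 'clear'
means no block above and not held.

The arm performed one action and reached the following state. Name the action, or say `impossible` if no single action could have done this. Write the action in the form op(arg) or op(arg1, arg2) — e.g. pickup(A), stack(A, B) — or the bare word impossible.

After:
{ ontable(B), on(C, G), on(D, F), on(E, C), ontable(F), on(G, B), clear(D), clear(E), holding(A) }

target: towers=[B/G/C/E; F/D] holding=A
     unstack(D, F) → towers=[B/G/C/E/A; F] holding=D
     unstack(A, E) → towers=[B/G/C/E; F/D] holding=A  ← match

unstack(A, E)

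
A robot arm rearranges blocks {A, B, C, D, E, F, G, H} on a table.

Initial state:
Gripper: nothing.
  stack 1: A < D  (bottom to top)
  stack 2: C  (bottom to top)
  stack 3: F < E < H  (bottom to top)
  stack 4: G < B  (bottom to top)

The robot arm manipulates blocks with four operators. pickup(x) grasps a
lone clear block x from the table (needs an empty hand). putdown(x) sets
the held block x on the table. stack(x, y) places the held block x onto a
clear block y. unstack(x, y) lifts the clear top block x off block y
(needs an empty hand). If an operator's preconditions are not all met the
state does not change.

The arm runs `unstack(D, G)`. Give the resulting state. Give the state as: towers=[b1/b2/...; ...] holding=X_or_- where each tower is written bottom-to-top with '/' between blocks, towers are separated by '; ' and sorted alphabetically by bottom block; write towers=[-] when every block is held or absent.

before: towers=[A/D; C; F/E/H; G/B] holding=-
pre[unstack(D, G)]: on(D,G) ✗, clear(D) ✓, handempty ✓
on(D,G) unmet → unstack(D, G) is a no-op
after:  towers=[A/D; C; F/E/H; G/B] holding=-

towers=[A/D; C; F/E/H; G/B] holding=-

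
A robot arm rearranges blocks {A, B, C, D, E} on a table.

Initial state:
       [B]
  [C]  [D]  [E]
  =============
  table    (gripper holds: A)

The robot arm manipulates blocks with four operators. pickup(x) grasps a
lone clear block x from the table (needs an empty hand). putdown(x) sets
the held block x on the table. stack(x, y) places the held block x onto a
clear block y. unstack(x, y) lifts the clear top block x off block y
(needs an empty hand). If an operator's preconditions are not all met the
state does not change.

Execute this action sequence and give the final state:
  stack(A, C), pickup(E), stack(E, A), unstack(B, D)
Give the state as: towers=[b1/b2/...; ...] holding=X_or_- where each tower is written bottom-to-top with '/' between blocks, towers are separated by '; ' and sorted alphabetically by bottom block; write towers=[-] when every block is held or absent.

towers=[C/A/E; D] holding=B

step 1 (stack(A, C)): towers=[C/A; D/B; E] holding=-
step 2 (pickup(E)): towers=[C/A; D/B] holding=E
step 3 (stack(E, A)): towers=[C/A/E; D/B] holding=-
step 4 (unstack(B, D)): towers=[C/A/E; D] holding=B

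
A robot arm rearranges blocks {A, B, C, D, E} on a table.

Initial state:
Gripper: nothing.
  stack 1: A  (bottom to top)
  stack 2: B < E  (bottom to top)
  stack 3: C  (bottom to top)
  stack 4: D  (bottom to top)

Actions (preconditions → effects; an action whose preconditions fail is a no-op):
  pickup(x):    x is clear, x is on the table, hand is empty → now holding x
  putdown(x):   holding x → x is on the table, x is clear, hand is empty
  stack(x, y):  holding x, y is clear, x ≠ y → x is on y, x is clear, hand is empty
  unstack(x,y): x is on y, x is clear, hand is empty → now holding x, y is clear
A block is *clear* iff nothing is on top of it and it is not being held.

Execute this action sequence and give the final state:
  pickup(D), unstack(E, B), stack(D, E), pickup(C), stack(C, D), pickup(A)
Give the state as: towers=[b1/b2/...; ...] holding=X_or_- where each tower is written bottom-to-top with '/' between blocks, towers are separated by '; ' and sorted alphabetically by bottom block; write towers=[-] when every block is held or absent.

towers=[B/E/D/C] holding=A

step 1 (pickup(D)): towers=[A; B/E; C] holding=D
step 2 (unstack(E, B)) [no-op]: towers=[A; B/E; C] holding=D
step 3 (stack(D, E)): towers=[A; B/E/D; C] holding=-
step 4 (pickup(C)): towers=[A; B/E/D] holding=C
step 5 (stack(C, D)): towers=[A; B/E/D/C] holding=-
step 6 (pickup(A)): towers=[B/E/D/C] holding=A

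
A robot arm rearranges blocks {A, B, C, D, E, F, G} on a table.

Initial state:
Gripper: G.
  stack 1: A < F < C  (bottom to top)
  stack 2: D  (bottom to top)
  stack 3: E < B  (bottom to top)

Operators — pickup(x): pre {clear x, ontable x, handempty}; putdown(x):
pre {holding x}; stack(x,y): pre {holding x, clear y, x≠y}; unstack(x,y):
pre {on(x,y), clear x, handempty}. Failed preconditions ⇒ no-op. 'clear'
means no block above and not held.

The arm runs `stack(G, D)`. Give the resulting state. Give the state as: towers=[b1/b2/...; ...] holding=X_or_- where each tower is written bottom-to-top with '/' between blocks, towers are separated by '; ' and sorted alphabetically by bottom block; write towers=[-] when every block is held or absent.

before: towers=[A/F/C; D; E/B] holding=G
pre[stack(G, D)]: holding(G) ok, clear(D) ok, G≠D ok
all met → apply stack(G, D)
after:  towers=[A/F/C; D/G; E/B] holding=-

towers=[A/F/C; D/G; E/B] holding=-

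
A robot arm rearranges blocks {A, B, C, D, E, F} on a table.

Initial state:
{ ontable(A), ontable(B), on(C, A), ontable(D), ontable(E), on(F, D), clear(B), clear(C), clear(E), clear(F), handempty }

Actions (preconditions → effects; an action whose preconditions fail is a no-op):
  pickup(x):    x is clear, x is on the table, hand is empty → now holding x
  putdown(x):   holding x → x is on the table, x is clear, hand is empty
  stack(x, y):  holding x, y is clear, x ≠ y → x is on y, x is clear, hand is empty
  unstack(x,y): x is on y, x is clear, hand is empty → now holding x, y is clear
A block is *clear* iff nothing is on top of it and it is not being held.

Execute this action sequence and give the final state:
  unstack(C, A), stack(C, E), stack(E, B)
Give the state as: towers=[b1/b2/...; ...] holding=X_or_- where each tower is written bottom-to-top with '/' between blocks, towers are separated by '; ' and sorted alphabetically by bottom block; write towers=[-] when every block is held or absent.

towers=[A; B; D/F; E/C] holding=-

step 1 (unstack(C, A)): towers=[A; B; D/F; E] holding=C
step 2 (stack(C, E)): towers=[A; B; D/F; E/C] holding=-
step 3 (stack(E, B)) [no-op]: towers=[A; B; D/F; E/C] holding=-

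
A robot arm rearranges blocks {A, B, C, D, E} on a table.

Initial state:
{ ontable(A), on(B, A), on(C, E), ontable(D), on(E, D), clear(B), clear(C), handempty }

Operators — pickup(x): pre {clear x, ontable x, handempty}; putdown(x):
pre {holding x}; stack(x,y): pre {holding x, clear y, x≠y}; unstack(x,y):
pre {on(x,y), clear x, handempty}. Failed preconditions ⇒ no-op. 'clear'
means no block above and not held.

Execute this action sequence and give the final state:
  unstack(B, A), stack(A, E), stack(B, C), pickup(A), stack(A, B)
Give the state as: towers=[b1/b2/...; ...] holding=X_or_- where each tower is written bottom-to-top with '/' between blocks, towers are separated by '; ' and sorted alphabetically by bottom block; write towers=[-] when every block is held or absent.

towers=[D/E/C/B/A] holding=-

step 1 (unstack(B, A)): towers=[A; D/E/C] holding=B
step 2 (stack(A, E)) [no-op]: towers=[A; D/E/C] holding=B
step 3 (stack(B, C)): towers=[A; D/E/C/B] holding=-
step 4 (pickup(A)): towers=[D/E/C/B] holding=A
step 5 (stack(A, B)): towers=[D/E/C/B/A] holding=-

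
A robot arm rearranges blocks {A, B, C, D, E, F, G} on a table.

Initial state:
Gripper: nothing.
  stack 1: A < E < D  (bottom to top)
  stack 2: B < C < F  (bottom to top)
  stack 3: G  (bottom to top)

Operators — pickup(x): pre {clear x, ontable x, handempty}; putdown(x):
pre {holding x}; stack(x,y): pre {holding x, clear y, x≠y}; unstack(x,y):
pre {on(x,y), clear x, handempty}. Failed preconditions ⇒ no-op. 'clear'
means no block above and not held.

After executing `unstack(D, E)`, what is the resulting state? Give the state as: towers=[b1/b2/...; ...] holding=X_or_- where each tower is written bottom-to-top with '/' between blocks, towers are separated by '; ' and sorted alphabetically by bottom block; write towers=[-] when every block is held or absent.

before: towers=[A/E/D; B/C/F; G] holding=-
pre[unstack(D, E)]: on(D,E) ok, clear(D) ok, handempty ok
all met → apply unstack(D, E)
after:  towers=[A/E; B/C/F; G] holding=D

towers=[A/E; B/C/F; G] holding=D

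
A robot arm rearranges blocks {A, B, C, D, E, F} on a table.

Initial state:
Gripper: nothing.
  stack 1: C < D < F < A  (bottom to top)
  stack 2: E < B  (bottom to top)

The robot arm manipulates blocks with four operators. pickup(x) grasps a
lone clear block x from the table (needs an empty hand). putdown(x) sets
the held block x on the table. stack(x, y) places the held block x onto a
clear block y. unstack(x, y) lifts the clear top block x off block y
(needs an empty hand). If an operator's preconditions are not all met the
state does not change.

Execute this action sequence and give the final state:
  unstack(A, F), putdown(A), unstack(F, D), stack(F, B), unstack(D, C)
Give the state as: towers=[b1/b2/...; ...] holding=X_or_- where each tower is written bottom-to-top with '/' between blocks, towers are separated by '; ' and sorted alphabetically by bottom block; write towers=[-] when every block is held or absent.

step 1 (unstack(A, F)): towers=[C/D/F; E/B] holding=A
step 2 (putdown(A)): towers=[A; C/D/F; E/B] holding=-
step 3 (unstack(F, D)): towers=[A; C/D; E/B] holding=F
step 4 (stack(F, B)): towers=[A; C/D; E/B/F] holding=-
step 5 (unstack(D, C)): towers=[A; C; E/B/F] holding=D

towers=[A; C; E/B/F] holding=D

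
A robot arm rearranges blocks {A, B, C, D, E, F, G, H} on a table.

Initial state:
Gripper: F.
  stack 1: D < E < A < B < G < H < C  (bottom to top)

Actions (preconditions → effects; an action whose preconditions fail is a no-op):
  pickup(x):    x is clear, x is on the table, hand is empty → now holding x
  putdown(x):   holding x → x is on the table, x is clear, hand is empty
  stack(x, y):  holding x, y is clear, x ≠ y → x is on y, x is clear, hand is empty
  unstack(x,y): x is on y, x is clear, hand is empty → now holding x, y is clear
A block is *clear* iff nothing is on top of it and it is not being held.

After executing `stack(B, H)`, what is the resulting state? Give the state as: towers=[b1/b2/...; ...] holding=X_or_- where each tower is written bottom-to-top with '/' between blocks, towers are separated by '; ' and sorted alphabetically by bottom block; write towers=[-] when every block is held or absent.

before: towers=[D/E/A/B/G/H/C] holding=F
pre[stack(B, H)]: holding(B) ✗, clear(H) ✗, B≠H ✓
holding(B), clear(H) unmet → stack(B, H) is a no-op
after:  towers=[D/E/A/B/G/H/C] holding=F

towers=[D/E/A/B/G/H/C] holding=F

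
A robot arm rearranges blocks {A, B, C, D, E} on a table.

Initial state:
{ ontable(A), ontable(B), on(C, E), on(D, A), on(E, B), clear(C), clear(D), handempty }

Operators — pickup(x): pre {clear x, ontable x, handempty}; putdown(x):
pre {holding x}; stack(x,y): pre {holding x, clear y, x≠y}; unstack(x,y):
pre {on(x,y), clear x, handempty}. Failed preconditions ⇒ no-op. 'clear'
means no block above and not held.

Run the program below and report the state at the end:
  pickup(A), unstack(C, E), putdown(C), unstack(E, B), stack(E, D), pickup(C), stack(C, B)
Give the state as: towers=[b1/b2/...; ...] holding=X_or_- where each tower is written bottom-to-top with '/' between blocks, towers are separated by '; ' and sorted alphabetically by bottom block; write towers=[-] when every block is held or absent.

towers=[A/D/E; B/C] holding=-

step 1 (pickup(A)) [no-op]: towers=[A/D; B/E/C] holding=-
step 2 (unstack(C, E)): towers=[A/D; B/E] holding=C
step 3 (putdown(C)): towers=[A/D; B/E; C] holding=-
step 4 (unstack(E, B)): towers=[A/D; B; C] holding=E
step 5 (stack(E, D)): towers=[A/D/E; B; C] holding=-
step 6 (pickup(C)): towers=[A/D/E; B] holding=C
step 7 (stack(C, B)): towers=[A/D/E; B/C] holding=-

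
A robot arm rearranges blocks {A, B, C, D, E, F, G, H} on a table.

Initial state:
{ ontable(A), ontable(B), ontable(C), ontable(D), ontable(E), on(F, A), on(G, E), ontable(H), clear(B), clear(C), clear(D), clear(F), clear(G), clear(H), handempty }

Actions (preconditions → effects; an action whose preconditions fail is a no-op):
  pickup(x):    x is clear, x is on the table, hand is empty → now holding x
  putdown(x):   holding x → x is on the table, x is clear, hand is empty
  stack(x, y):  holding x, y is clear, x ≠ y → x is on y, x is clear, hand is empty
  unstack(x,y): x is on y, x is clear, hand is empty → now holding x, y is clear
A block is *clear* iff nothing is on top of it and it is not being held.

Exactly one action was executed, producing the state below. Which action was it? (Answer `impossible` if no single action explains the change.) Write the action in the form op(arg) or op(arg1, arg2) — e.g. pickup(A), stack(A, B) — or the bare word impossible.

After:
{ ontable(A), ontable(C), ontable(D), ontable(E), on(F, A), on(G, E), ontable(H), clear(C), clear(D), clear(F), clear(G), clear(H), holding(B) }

target: towers=[A/F; C; D; E/G; H] holding=B
     unstack(G, E) → towers=[A/F; B; C; D; E; H] holding=G
         pickup(H) → towers=[A/F; B; C; D; E/G] holding=H
         pickup(B) → towers=[A/F; C; D; E/G; H] holding=B  ← match
     unstack(F, A) → towers=[A; B; C; D; E/G; H] holding=F
         pickup(D) → towers=[A/F; B; C; E/G; H] holding=D
         pickup(C) → towers=[A/F; B; D; E/G; H] holding=C

pickup(B)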